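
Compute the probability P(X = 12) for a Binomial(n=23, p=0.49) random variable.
0.157263

We have X ~ Binomial(n=23, p=0.49).

For a Binomial distribution, the PMF gives us the probability of each outcome.

Using the PMF formula:
P(X = 12) = 0.157263

Rounded to 4 decimal places: 0.1573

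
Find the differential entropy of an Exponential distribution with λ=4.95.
-0.5994 nats

We have X ~ Exponential(λ=4.95).

The differential entropy measures the uncertainty or information content of the distribution.

For an Exponential distribution with λ=4.95:
h(X) = -0.5994 nats

(In bits, this would be -0.8647 bits.)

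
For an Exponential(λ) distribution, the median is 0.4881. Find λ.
λ = 1.4201

For X ~ Exponential(λ), the CDF is F(x) = 1 - e^(-λx).
The median m satisfies F(m) = 0.5:
1 - e^(-λm) = 0.5
e^(-λm) = 0.5
λm = ln(2)
m = ln(2) / λ

Given m = 0.4881:
λ = ln(2) / 0.4881 = 0.693147 / 0.4881 = 1.4201

Verification: ln(2) / 1.4201 = 0.4881 ✓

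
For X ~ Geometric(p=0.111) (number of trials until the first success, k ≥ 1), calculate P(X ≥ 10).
0.346829

We have X ~ Geometric(p=0.111) (number of trials until the first success, k ≥ 1).

For discrete distributions, P(X ≥ 10) = 1 - P(X ≤ 9).

P(X ≤ 9) = 0.653171
P(X ≥ 10) = 1 - 0.653171 = 0.346829

So there's approximately a 34.7% chance that X is at least 10.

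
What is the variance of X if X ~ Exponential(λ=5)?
0.0400

We have X ~ Exponential(λ=5).

For an Exponential distribution with λ=5:
Var(X) = 0.0400

The variance measures the spread of the distribution around the mean.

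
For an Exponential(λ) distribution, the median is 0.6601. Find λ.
λ = 1.0501

For X ~ Exponential(λ), the CDF is F(x) = 1 - e^(-λx).
The median m satisfies F(m) = 0.5:
1 - e^(-λm) = 0.5
e^(-λm) = 0.5
λm = ln(2)
m = ln(2) / λ

Given m = 0.6601:
λ = ln(2) / 0.6601 = 0.693147 / 0.6601 = 1.0501

Verification: ln(2) / 1.0501 = 0.6601 ✓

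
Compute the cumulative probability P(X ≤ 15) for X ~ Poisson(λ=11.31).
0.889924

We have X ~ Poisson(λ=11.31).

The CDF gives us P(X ≤ k).

Using the CDF:
P(X ≤ 15) = 0.889924

This means there's approximately a 89.0% chance that X is at most 15.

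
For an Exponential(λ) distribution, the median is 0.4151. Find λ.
λ = 1.6698

For X ~ Exponential(λ), the CDF is F(x) = 1 - e^(-λx).
The median m satisfies F(m) = 0.5:
1 - e^(-λm) = 0.5
e^(-λm) = 0.5
λm = ln(2)
m = ln(2) / λ

Given m = 0.4151:
λ = ln(2) / 0.4151 = 0.693147 / 0.4151 = 1.6698

Verification: ln(2) / 1.6698 = 0.4151 ✓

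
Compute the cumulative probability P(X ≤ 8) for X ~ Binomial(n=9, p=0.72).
0.948001

We have X ~ Binomial(n=9, p=0.72).

The CDF gives us P(X ≤ k).

Using the CDF:
P(X ≤ 8) = 0.948001

This means there's approximately a 94.8% chance that X is at most 8.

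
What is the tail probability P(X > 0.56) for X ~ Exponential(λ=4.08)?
0.101794

We have X ~ Exponential(λ=4.08).

P(X > 0.56) = 1 - P(X ≤ 0.56)
                = 1 - F(0.56)
                = 1 - 0.898206
                = 0.101794

So there's approximately a 10.2% chance that X exceeds 0.56.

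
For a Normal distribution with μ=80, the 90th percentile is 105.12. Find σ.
σ = 19.6012

For X ~ Normal(μ, σ), the p-th percentile satisfies x = μ + z_p × σ,
where z_p = Φ⁻¹(p) is the standard normal quantile.

Step 1: z_{0.9} = Φ⁻¹(0.9) = 1.2816

Step 2: Solve for σ:
105.12 = 80 + 1.2816 × σ
σ = (105.12 - 80) / 1.2816
σ = 25.12 / 1.2816
σ = 19.6012

Verification: μ + z × σ = 80 + 1.2816 × 19.6012 = 105.12 ✓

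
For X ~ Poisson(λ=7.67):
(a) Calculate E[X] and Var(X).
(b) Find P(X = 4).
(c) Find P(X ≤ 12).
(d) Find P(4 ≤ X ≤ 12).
(a) E[X] = 7.6700, Var(X) = 7.6700
(b) P(X = 4) = 0.067287
(c) P(X ≤ 12) = 0.950795
(d) P(4 ≤ X ≤ 12) = 0.897933

We have X ~ Poisson(λ=7.67).

(a) Moments:
E[X] = 7.6700
Var(X) = 7.6700
σ = √Var(X) = 2.7695

(b) Point probability using PMF:
P(X = 4) = 0.067287

(c) Cumulative probability using CDF:
P(X ≤ 12) = F(12) = 0.950795

(d) Range probability:
P(4 ≤ X ≤ 12) = P(X ≤ 12) - P(X ≤ 3)
                   = F(12) - F(3)
                   = 0.950795 - 0.052862
                   = 0.897933

This means approximately 89.8% of outcomes fall in the interval [4, 12].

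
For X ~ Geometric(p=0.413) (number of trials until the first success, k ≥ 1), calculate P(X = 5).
0.049035

We have X ~ Geometric(p=0.413) (number of trials until the first success, k ≥ 1).

For a Geometric distribution, the PMF gives us the probability of each outcome.

Using the PMF formula:
P(X = 5) = 0.049035

Rounded to 4 decimal places: 0.0490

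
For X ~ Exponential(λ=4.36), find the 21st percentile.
0.0541

We have X ~ Exponential(λ=4.36).

We want to find x such that P(X ≤ x) = 0.21.

This is the 21st percentile, which means 21% of values fall below this point.

Using the inverse CDF (quantile function):
x = F⁻¹(0.21) = 0.0541

Verification: P(X ≤ 0.0541) = 0.21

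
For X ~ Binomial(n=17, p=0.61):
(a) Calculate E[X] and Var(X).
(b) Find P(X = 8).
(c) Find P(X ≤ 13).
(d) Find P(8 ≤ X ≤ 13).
(a) E[X] = 10.3700, Var(X) = 4.0443
(b) P(X = 8) = 0.097276
(c) P(X ≤ 13) = 0.945036
(d) P(8 ≤ X ≤ 13) = 0.866646

We have X ~ Binomial(n=17, p=0.61).

(a) Moments:
E[X] = 10.3700
Var(X) = 4.0443
σ = √Var(X) = 2.0110

(b) Point probability using PMF:
P(X = 8) = 0.097276

(c) Cumulative probability using CDF:
P(X ≤ 13) = F(13) = 0.945036

(d) Range probability:
P(8 ≤ X ≤ 13) = P(X ≤ 13) - P(X ≤ 7)
                   = F(13) - F(7)
                   = 0.945036 - 0.078390
                   = 0.866646

This means approximately 86.7% of outcomes fall in the interval [8, 13].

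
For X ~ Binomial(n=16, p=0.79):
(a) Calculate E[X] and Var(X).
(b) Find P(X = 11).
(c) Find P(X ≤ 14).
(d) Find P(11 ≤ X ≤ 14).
(a) E[X] = 12.6400, Var(X) = 2.6544
(b) P(X = 11) = 0.133437
(c) P(X ≤ 14) = 0.879092
(d) P(11 ≤ X ≤ 14) = 0.779860

We have X ~ Binomial(n=16, p=0.79).

(a) Moments:
E[X] = 12.6400
Var(X) = 2.6544
σ = √Var(X) = 1.6292

(b) Point probability using PMF:
P(X = 11) = 0.133437

(c) Cumulative probability using CDF:
P(X ≤ 14) = F(14) = 0.879092

(d) Range probability:
P(11 ≤ X ≤ 14) = P(X ≤ 14) - P(X ≤ 10)
                   = F(14) - F(10)
                   = 0.879092 - 0.099232
                   = 0.779860

This means approximately 78.0% of outcomes fall in the interval [11, 14].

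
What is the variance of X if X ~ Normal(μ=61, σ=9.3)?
86.4900

We have X ~ Normal(μ=61, σ=9.3).

For a Normal distribution with μ=61, σ=9.3:
Var(X) = 86.4900

The variance measures the spread of the distribution around the mean.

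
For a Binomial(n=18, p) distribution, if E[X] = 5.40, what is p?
p = 0.3

For a Binomial(n, p) distribution:
E[X] = n × p

Given n = 18 and E[X] = 5.40:
5.40 = 18 × p
p = 5.40 / 18 = 0.3

Verification: Binomial(18, 0.3) has E[X] = 5.40 ✓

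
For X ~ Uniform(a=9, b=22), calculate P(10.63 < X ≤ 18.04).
0.570000

We have X ~ Uniform(a=9, b=22).

To find P(10.63 < X ≤ 18.04), we use:
P(10.63 < X ≤ 18.04) = P(X ≤ 18.04) - P(X ≤ 10.63)
                 = F(18.04) - F(10.63)
                 = 0.695385 - 0.125385
                 = 0.570000

So there's approximately a 57.0% chance that X falls in this range.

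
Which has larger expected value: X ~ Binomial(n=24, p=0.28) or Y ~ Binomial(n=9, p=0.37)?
X has larger mean (6.7200 > 3.3300)

Compute the expected value for each distribution:

X ~ Binomial(n=24, p=0.28):
E[X] = 6.7200

Y ~ Binomial(n=9, p=0.37):
E[Y] = 3.3300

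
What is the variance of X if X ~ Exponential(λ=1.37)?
0.5328

We have X ~ Exponential(λ=1.37).

For an Exponential distribution with λ=1.37:
Var(X) = 0.5328

The variance measures the spread of the distribution around the mean.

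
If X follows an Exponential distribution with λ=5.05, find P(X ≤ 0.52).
0.927633

We have X ~ Exponential(λ=5.05).

The CDF gives us P(X ≤ k).

Using the CDF:
P(X ≤ 0.52) = 0.927633

This means there's approximately a 92.8% chance that X is at most 0.52.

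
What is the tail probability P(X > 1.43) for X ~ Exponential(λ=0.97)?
0.249799

We have X ~ Exponential(λ=0.97).

P(X > 1.43) = 1 - P(X ≤ 1.43)
                = 1 - F(1.43)
                = 1 - 0.750201
                = 0.249799

So there's approximately a 25.0% chance that X exceeds 1.43.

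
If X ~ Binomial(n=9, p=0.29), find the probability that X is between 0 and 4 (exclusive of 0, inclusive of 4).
0.867130

We have X ~ Binomial(n=9, p=0.29).

To find P(0 < X ≤ 4), we use:
P(0 < X ≤ 4) = P(X ≤ 4) - P(X ≤ 0)
                 = F(4) - F(0)
                 = 0.912978 - 0.045849
                 = 0.867130

So there's approximately a 86.7% chance that X falls in this range.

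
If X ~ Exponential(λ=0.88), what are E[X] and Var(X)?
E[X] = 1.1364, Var(X) = 1.2913

We have X ~ Exponential(λ=0.88).

For an Exponential distribution with λ=0.88:

Expected value:
E[X] = 1.1364

Variance:
Var(X) = 1.2913

Standard deviation:
σ = √Var(X) = 1.1364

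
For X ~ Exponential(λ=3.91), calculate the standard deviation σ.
0.2558

We have X ~ Exponential(λ=3.91).

For an Exponential distribution with λ=3.91:
σ = √Var(X) = 0.2558

The standard deviation is the square root of the variance.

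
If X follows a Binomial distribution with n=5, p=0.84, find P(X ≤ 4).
0.581788

We have X ~ Binomial(n=5, p=0.84).

The CDF gives us P(X ≤ k).

Using the CDF:
P(X ≤ 4) = 0.581788

This means there's approximately a 58.2% chance that X is at most 4.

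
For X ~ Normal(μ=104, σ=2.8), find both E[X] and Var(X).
E[X] = 104.0000, Var(X) = 7.8400

We have X ~ Normal(μ=104, σ=2.8).

For a Normal distribution with μ=104, σ=2.8:

Expected value:
E[X] = 104.0000

Variance:
Var(X) = 7.8400

Standard deviation:
σ = √Var(X) = 2.8000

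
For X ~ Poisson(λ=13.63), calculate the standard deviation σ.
3.6919

We have X ~ Poisson(λ=13.63).

For a Poisson distribution with λ=13.63:
σ = √Var(X) = 3.6919

The standard deviation is the square root of the variance.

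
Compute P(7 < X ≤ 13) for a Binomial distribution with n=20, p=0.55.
0.812032

We have X ~ Binomial(n=20, p=0.55).

To find P(7 < X ≤ 13), we use:
P(7 < X ≤ 13) = P(X ≤ 13) - P(X ≤ 7)
                 = F(13) - F(7)
                 = 0.870066 - 0.058034
                 = 0.812032

So there's approximately a 81.2% chance that X falls in this range.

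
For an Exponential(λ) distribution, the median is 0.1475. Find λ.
λ = 4.6993

For X ~ Exponential(λ), the CDF is F(x) = 1 - e^(-λx).
The median m satisfies F(m) = 0.5:
1 - e^(-λm) = 0.5
e^(-λm) = 0.5
λm = ln(2)
m = ln(2) / λ

Given m = 0.1475:
λ = ln(2) / 0.1475 = 0.693147 / 0.1475 = 4.6993

Verification: ln(2) / 4.6993 = 0.1475 ✓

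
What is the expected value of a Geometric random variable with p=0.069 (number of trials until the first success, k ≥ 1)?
14.4928

We have X ~ Geometric(p=0.069) (number of trials until the first success, k ≥ 1).

For a Geometric distribution with p=0.069 (number of trials until the first success, k ≥ 1):
E[X] = 14.4928

This is the expected (average) value of X.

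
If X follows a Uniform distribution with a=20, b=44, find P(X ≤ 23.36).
0.140000

We have X ~ Uniform(a=20, b=44).

The CDF gives us P(X ≤ k).

Using the CDF:
P(X ≤ 23.36) = 0.140000

This means there's approximately a 14.0% chance that X is at most 23.36.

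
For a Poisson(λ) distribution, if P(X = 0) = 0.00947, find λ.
λ = 4.6596

For a Poisson(λ) distribution, the PMF at 0 is:
P(X = 0) = λ^0 e^(-λ) / 0! = e^(-λ)

Given P(X = 0) = 0.00947:
e^(-λ) = 0.00947
-λ = ln(0.00947)
λ = -ln(0.00947) = 4.6596

Verification: e^(-4.6596) = 0.00947 ✓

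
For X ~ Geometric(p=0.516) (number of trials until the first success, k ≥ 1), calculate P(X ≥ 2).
0.484000

We have X ~ Geometric(p=0.516) (number of trials until the first success, k ≥ 1).

For discrete distributions, P(X ≥ 2) = 1 - P(X ≤ 1).

P(X ≤ 1) = 0.516000
P(X ≥ 2) = 1 - 0.516000 = 0.484000

So there's approximately a 48.4% chance that X is at least 2.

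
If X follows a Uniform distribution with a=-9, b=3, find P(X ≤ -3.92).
0.423333

We have X ~ Uniform(a=-9, b=3).

The CDF gives us P(X ≤ k).

Using the CDF:
P(X ≤ -3.92) = 0.423333

This means there's approximately a 42.3% chance that X is at most -3.92.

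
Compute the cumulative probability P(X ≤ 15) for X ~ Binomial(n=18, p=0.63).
0.984273

We have X ~ Binomial(n=18, p=0.63).

The CDF gives us P(X ≤ k).

Using the CDF:
P(X ≤ 15) = 0.984273

This means there's approximately a 98.4% chance that X is at most 15.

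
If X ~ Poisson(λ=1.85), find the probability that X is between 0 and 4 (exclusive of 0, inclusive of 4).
0.802630

We have X ~ Poisson(λ=1.85).

To find P(0 < X ≤ 4), we use:
P(0 < X ≤ 4) = P(X ≤ 4) - P(X ≤ 0)
                 = F(4) - F(0)
                 = 0.959867 - 0.157237
                 = 0.802630

So there's approximately a 80.3% chance that X falls in this range.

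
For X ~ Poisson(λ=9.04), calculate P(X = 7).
0.116072

We have X ~ Poisson(λ=9.04).

For a Poisson distribution, the PMF gives us the probability of each outcome.

Using the PMF formula:
P(X = 7) = 0.116072

Rounded to 4 decimal places: 0.1161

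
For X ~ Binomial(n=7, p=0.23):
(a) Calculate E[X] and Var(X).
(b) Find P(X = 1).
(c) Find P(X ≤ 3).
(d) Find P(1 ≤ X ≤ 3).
(a) E[X] = 1.6100, Var(X) = 1.2397
(b) P(X = 1) = 0.335560
(c) P(X ≤ 3) = 0.946439
(d) P(1 ≤ X ≤ 3) = 0.785954

We have X ~ Binomial(n=7, p=0.23).

(a) Moments:
E[X] = 1.6100
Var(X) = 1.2397
σ = √Var(X) = 1.1134

(b) Point probability using PMF:
P(X = 1) = 0.335560

(c) Cumulative probability using CDF:
P(X ≤ 3) = F(3) = 0.946439

(d) Range probability:
P(1 ≤ X ≤ 3) = P(X ≤ 3) - P(X ≤ 0)
                   = F(3) - F(0)
                   = 0.946439 - 0.160485
                   = 0.785954

This means approximately 78.6% of outcomes fall in the interval [1, 3].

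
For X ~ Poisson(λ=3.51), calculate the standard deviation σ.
1.8735

We have X ~ Poisson(λ=3.51).

For a Poisson distribution with λ=3.51:
σ = √Var(X) = 1.8735

The standard deviation is the square root of the variance.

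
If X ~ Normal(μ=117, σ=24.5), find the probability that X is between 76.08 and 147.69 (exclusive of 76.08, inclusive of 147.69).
0.847395

We have X ~ Normal(μ=117, σ=24.5).

To find P(76.08 < X ≤ 147.69), we use:
P(76.08 < X ≤ 147.69) = P(X ≤ 147.69) - P(X ≤ 76.08)
                 = F(147.69) - F(76.08)
                 = 0.894834 - 0.047439
                 = 0.847395

So there's approximately a 84.7% chance that X falls in this range.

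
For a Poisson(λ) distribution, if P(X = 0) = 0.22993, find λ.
λ = 1.4700

For a Poisson(λ) distribution, the PMF at 0 is:
P(X = 0) = λ^0 e^(-λ) / 0! = e^(-λ)

Given P(X = 0) = 0.22993:
e^(-λ) = 0.22993
-λ = ln(0.22993)
λ = -ln(0.22993) = 1.4700

Verification: e^(-1.4700) = 0.22993 ✓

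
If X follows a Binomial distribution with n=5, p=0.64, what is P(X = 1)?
0.053748

We have X ~ Binomial(n=5, p=0.64).

For a Binomial distribution, the PMF gives us the probability of each outcome.

Using the PMF formula:
P(X = 1) = 0.053748

Rounded to 4 decimal places: 0.0537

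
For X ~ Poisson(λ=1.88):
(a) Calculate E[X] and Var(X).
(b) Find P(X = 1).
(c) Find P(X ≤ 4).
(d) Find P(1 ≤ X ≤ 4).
(a) E[X] = 1.8800, Var(X) = 1.8800
(b) P(X = 1) = 0.286869
(c) P(X ≤ 4) = 0.957525
(d) P(1 ≤ X ≤ 4) = 0.804935

We have X ~ Poisson(λ=1.88).

(a) Moments:
E[X] = 1.8800
Var(X) = 1.8800
σ = √Var(X) = 1.3711

(b) Point probability using PMF:
P(X = 1) = 0.286869

(c) Cumulative probability using CDF:
P(X ≤ 4) = F(4) = 0.957525

(d) Range probability:
P(1 ≤ X ≤ 4) = P(X ≤ 4) - P(X ≤ 0)
                   = F(4) - F(0)
                   = 0.957525 - 0.152590
                   = 0.804935

This means approximately 80.5% of outcomes fall in the interval [1, 4].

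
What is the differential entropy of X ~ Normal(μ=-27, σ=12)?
3.9038 nats

We have X ~ Normal(μ=-27, σ=12).

The differential entropy measures the uncertainty or information content of the distribution.

For a Normal distribution with μ=-27, σ=12:
h(X) = 3.9038 nats

(In bits, this would be 5.6321 bits.)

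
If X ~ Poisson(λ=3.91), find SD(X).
1.9774

We have X ~ Poisson(λ=3.91).

For a Poisson distribution with λ=3.91:
σ = √Var(X) = 1.9774

The standard deviation is the square root of the variance.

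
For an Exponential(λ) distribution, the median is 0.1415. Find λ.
λ = 4.8986

For X ~ Exponential(λ), the CDF is F(x) = 1 - e^(-λx).
The median m satisfies F(m) = 0.5:
1 - e^(-λm) = 0.5
e^(-λm) = 0.5
λm = ln(2)
m = ln(2) / λ

Given m = 0.1415:
λ = ln(2) / 0.1415 = 0.693147 / 0.1415 = 4.8986

Verification: ln(2) / 4.8986 = 0.1415 ✓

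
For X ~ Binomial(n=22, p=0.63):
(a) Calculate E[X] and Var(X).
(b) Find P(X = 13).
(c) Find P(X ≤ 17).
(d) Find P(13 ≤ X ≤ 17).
(a) E[X] = 13.8600, Var(X) = 5.1282
(b) P(X = 13) = 0.159208
(c) P(X ≤ 17) = 0.950877
(d) P(13 ≤ X ≤ 17) = 0.680467

We have X ~ Binomial(n=22, p=0.63).

(a) Moments:
E[X] = 13.8600
Var(X) = 5.1282
σ = √Var(X) = 2.2646

(b) Point probability using PMF:
P(X = 13) = 0.159208

(c) Cumulative probability using CDF:
P(X ≤ 17) = F(17) = 0.950877

(d) Range probability:
P(13 ≤ X ≤ 17) = P(X ≤ 17) - P(X ≤ 12)
                   = F(17) - F(12)
                   = 0.950877 - 0.270410
                   = 0.680467

This means approximately 68.0% of outcomes fall in the interval [13, 17].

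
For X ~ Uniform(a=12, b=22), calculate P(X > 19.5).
0.250000

We have X ~ Uniform(a=12, b=22).

P(X > 19.5) = 1 - P(X ≤ 19.5)
                = 1 - F(19.5)
                = 1 - 0.750000
                = 0.250000

So there's approximately a 25.0% chance that X exceeds 19.5.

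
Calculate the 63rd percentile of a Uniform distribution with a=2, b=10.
7.0400

We have X ~ Uniform(a=2, b=10).

We want to find x such that P(X ≤ x) = 0.63.

This is the 63rd percentile, which means 63% of values fall below this point.

Using the inverse CDF (quantile function):
x = F⁻¹(0.63) = 7.0400

Verification: P(X ≤ 7.0400) = 0.63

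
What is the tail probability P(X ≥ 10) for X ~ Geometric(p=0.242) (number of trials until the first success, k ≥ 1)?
0.082608

We have X ~ Geometric(p=0.242) (number of trials until the first success, k ≥ 1).

For discrete distributions, P(X ≥ 10) = 1 - P(X ≤ 9).

P(X ≤ 9) = 0.917392
P(X ≥ 10) = 1 - 0.917392 = 0.082608

So there's approximately a 8.3% chance that X is at least 10.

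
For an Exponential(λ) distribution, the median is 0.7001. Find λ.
λ = 0.9901

For X ~ Exponential(λ), the CDF is F(x) = 1 - e^(-λx).
The median m satisfies F(m) = 0.5:
1 - e^(-λm) = 0.5
e^(-λm) = 0.5
λm = ln(2)
m = ln(2) / λ

Given m = 0.7001:
λ = ln(2) / 0.7001 = 0.693147 / 0.7001 = 0.9901

Verification: ln(2) / 0.9901 = 0.7001 ✓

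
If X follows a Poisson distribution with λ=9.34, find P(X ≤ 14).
0.946456

We have X ~ Poisson(λ=9.34).

The CDF gives us P(X ≤ k).

Using the CDF:
P(X ≤ 14) = 0.946456

This means there's approximately a 94.6% chance that X is at most 14.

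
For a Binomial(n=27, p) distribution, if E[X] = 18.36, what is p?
p = 0.68

For a Binomial(n, p) distribution:
E[X] = n × p

Given n = 27 and E[X] = 18.36:
18.36 = 27 × p
p = 18.36 / 27 = 0.68

Verification: Binomial(27, 0.68) has E[X] = 18.36 ✓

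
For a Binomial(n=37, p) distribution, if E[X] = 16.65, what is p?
p = 0.45

For a Binomial(n, p) distribution:
E[X] = n × p

Given n = 37 and E[X] = 16.65:
16.65 = 37 × p
p = 16.65 / 37 = 0.45

Verification: Binomial(37, 0.45) has E[X] = 16.65 ✓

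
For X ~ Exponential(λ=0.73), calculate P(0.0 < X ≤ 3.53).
0.923991

We have X ~ Exponential(λ=0.73).

To find P(0.0 < X ≤ 3.53), we use:
P(0.0 < X ≤ 3.53) = P(X ≤ 3.53) - P(X ≤ 0.0)
                 = F(3.53) - F(0.0)
                 = 0.923991 - 0.000000
                 = 0.923991

So there's approximately a 92.4% chance that X falls in this range.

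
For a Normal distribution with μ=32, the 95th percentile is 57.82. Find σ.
σ = 15.6974

For X ~ Normal(μ, σ), the p-th percentile satisfies x = μ + z_p × σ,
where z_p = Φ⁻¹(p) is the standard normal quantile.

Step 1: z_{0.95} = Φ⁻¹(0.95) = 1.6449

Step 2: Solve for σ:
57.82 = 32 + 1.6449 × σ
σ = (57.82 - 32) / 1.6449
σ = 25.82 / 1.6449
σ = 15.6974

Verification: μ + z × σ = 32 + 1.6449 × 15.6974 = 57.82 ✓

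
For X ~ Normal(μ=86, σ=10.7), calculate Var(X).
114.4900

We have X ~ Normal(μ=86, σ=10.7).

For a Normal distribution with μ=86, σ=10.7:
Var(X) = 114.4900

The variance measures the spread of the distribution around the mean.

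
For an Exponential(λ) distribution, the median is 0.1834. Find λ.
λ = 3.7794

For X ~ Exponential(λ), the CDF is F(x) = 1 - e^(-λx).
The median m satisfies F(m) = 0.5:
1 - e^(-λm) = 0.5
e^(-λm) = 0.5
λm = ln(2)
m = ln(2) / λ

Given m = 0.1834:
λ = ln(2) / 0.1834 = 0.693147 / 0.1834 = 3.7794

Verification: ln(2) / 3.7794 = 0.1834 ✓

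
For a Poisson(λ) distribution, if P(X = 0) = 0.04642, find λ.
λ = 3.0700

For a Poisson(λ) distribution, the PMF at 0 is:
P(X = 0) = λ^0 e^(-λ) / 0! = e^(-λ)

Given P(X = 0) = 0.04642:
e^(-λ) = 0.04642
-λ = ln(0.04642)
λ = -ln(0.04642) = 3.0700

Verification: e^(-3.0700) = 0.04642 ✓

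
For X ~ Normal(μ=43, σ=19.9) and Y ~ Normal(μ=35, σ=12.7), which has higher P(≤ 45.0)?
Y has higher probability (P(Y ≤ 45.0) = 0.7845 > P(X ≤ 45.0) = 0.5400)

Compute P(≤ 45.0) for each distribution:

X ~ Normal(μ=43, σ=19.9):
P(X ≤ 45.0) = 0.5400

Y ~ Normal(μ=35, σ=12.7):
P(Y ≤ 45.0) = 0.7845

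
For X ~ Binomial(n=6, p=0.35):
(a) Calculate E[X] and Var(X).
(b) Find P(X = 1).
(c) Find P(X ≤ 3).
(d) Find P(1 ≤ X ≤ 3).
(a) E[X] = 2.1000, Var(X) = 1.3650
(b) P(X = 1) = 0.243661
(c) P(X ≤ 3) = 0.882576
(d) P(1 ≤ X ≤ 3) = 0.807157

We have X ~ Binomial(n=6, p=0.35).

(a) Moments:
E[X] = 2.1000
Var(X) = 1.3650
σ = √Var(X) = 1.1683

(b) Point probability using PMF:
P(X = 1) = 0.243661

(c) Cumulative probability using CDF:
P(X ≤ 3) = F(3) = 0.882576

(d) Range probability:
P(1 ≤ X ≤ 3) = P(X ≤ 3) - P(X ≤ 0)
                   = F(3) - F(0)
                   = 0.882576 - 0.075419
                   = 0.807157

This means approximately 80.7% of outcomes fall in the interval [1, 3].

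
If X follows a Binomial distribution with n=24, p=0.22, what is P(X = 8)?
0.075764

We have X ~ Binomial(n=24, p=0.22).

For a Binomial distribution, the PMF gives us the probability of each outcome.

Using the PMF formula:
P(X = 8) = 0.075764

Rounded to 4 decimal places: 0.0758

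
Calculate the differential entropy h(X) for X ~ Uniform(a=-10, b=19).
3.3673 nats

We have X ~ Uniform(a=-10, b=19).

The differential entropy measures the uncertainty or information content of the distribution.

For a Uniform distribution with a=-10, b=19:
h(X) = 3.3673 nats

(In bits, this would be 4.8580 bits.)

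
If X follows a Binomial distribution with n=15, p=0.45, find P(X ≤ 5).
0.260760

We have X ~ Binomial(n=15, p=0.45).

The CDF gives us P(X ≤ k).

Using the CDF:
P(X ≤ 5) = 0.260760

This means there's approximately a 26.1% chance that X is at most 5.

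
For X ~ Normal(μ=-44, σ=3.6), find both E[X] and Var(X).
E[X] = -44.0000, Var(X) = 12.9600

We have X ~ Normal(μ=-44, σ=3.6).

For a Normal distribution with μ=-44, σ=3.6:

Expected value:
E[X] = -44.0000

Variance:
Var(X) = 12.9600

Standard deviation:
σ = √Var(X) = 3.6000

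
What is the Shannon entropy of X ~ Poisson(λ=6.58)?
2.3470 nats

We have X ~ Poisson(λ=6.58).

The Shannon entropy measures the uncertainty or information content of the distribution.

For a Poisson distribution with λ=6.58:
H(X) = 2.3470 nats

(In bits, this would be 3.3860 bits.)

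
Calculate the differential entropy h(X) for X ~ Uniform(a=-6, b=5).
2.3979 nats

We have X ~ Uniform(a=-6, b=5).

The differential entropy measures the uncertainty or information content of the distribution.

For a Uniform distribution with a=-6, b=5:
h(X) = 2.3979 nats

(In bits, this would be 3.4594 bits.)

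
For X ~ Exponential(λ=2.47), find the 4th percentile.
0.0165

We have X ~ Exponential(λ=2.47).

We want to find x such that P(X ≤ x) = 0.04.

This is the 4th percentile, which means 4% of values fall below this point.

Using the inverse CDF (quantile function):
x = F⁻¹(0.04) = 0.0165

Verification: P(X ≤ 0.0165) = 0.04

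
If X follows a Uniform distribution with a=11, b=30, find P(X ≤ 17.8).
0.357895

We have X ~ Uniform(a=11, b=30).

The CDF gives us P(X ≤ k).

Using the CDF:
P(X ≤ 17.8) = 0.357895

This means there's approximately a 35.8% chance that X is at most 17.8.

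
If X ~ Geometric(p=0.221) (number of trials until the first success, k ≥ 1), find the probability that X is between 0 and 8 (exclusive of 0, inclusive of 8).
0.864388

We have X ~ Geometric(p=0.221) (number of trials until the first success, k ≥ 1).

To find P(0 < X ≤ 8), we use:
P(0 < X ≤ 8) = P(X ≤ 8) - P(X ≤ 0)
                 = F(8) - F(0)
                 = 0.864388 - 0.000000
                 = 0.864388

So there's approximately a 86.4% chance that X falls in this range.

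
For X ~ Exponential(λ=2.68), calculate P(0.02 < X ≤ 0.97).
0.873508

We have X ~ Exponential(λ=2.68).

To find P(0.02 < X ≤ 0.97), we use:
P(0.02 < X ≤ 0.97) = P(X ≤ 0.97) - P(X ≤ 0.02)
                 = F(0.97) - F(0.02)
                 = 0.925697 - 0.052189
                 = 0.873508

So there's approximately a 87.4% chance that X falls in this range.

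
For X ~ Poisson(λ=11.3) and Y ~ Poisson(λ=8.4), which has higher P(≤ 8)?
Y has higher probability (P(Y ≤ 8) = 0.5369 > P(X ≤ 8) = 0.2064)

Compute P(≤ 8) for each distribution:

X ~ Poisson(λ=11.3):
P(X ≤ 8) = 0.2064

Y ~ Poisson(λ=8.4):
P(Y ≤ 8) = 0.5369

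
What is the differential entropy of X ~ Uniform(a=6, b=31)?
3.2189 nats

We have X ~ Uniform(a=6, b=31).

The differential entropy measures the uncertainty or information content of the distribution.

For a Uniform distribution with a=6, b=31:
h(X) = 3.2189 nats

(In bits, this would be 4.6439 bits.)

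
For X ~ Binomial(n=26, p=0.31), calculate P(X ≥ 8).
0.583412

We have X ~ Binomial(n=26, p=0.31).

For discrete distributions, P(X ≥ 8) = 1 - P(X ≤ 7).

P(X ≤ 7) = 0.416588
P(X ≥ 8) = 1 - 0.416588 = 0.583412

So there's approximately a 58.3% chance that X is at least 8.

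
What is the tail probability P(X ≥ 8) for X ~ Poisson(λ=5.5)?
0.190515

We have X ~ Poisson(λ=5.5).

For discrete distributions, P(X ≥ 8) = 1 - P(X ≤ 7).

P(X ≤ 7) = 0.809485
P(X ≥ 8) = 1 - 0.809485 = 0.190515

So there's approximately a 19.1% chance that X is at least 8.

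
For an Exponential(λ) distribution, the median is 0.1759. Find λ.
λ = 3.9406

For X ~ Exponential(λ), the CDF is F(x) = 1 - e^(-λx).
The median m satisfies F(m) = 0.5:
1 - e^(-λm) = 0.5
e^(-λm) = 0.5
λm = ln(2)
m = ln(2) / λ

Given m = 0.1759:
λ = ln(2) / 0.1759 = 0.693147 / 0.1759 = 3.9406

Verification: ln(2) / 3.9406 = 0.1759 ✓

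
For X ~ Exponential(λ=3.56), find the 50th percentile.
0.1947

We have X ~ Exponential(λ=3.56).

We want to find x such that P(X ≤ x) = 0.5.

This is the 50th percentile, which means 50% of values fall below this point.

Using the inverse CDF (quantile function):
x = F⁻¹(0.5) = 0.1947

Verification: P(X ≤ 0.1947) = 0.5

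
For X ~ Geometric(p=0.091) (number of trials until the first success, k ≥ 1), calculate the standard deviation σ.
10.4771

We have X ~ Geometric(p=0.091) (number of trials until the first success, k ≥ 1).

For a Geometric distribution with p=0.091 (number of trials until the first success, k ≥ 1):
σ = √Var(X) = 10.4771

The standard deviation is the square root of the variance.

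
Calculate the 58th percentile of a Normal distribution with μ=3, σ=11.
5.2208

We have X ~ Normal(μ=3, σ=11).

We want to find x such that P(X ≤ x) = 0.58.

This is the 58th percentile, which means 58% of values fall below this point.

Using the inverse CDF (quantile function):
x = F⁻¹(0.58) = 5.2208

Verification: P(X ≤ 5.2208) = 0.58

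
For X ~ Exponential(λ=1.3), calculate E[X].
0.7692

We have X ~ Exponential(λ=1.3).

For an Exponential distribution with λ=1.3:
E[X] = 0.7692

This is the expected (average) value of X.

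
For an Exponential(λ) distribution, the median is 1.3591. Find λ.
λ = 0.5100

For X ~ Exponential(λ), the CDF is F(x) = 1 - e^(-λx).
The median m satisfies F(m) = 0.5:
1 - e^(-λm) = 0.5
e^(-λm) = 0.5
λm = ln(2)
m = ln(2) / λ

Given m = 1.3591:
λ = ln(2) / 1.3591 = 0.693147 / 1.3591 = 0.5100

Verification: ln(2) / 0.5100 = 1.3591 ✓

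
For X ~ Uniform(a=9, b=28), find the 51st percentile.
18.6900

We have X ~ Uniform(a=9, b=28).

We want to find x such that P(X ≤ x) = 0.51.

This is the 51st percentile, which means 51% of values fall below this point.

Using the inverse CDF (quantile function):
x = F⁻¹(0.51) = 18.6900

Verification: P(X ≤ 18.6900) = 0.51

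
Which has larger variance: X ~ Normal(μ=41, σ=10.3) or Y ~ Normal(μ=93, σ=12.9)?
Y has larger variance (166.4100 > 106.0900)

Compute the variance for each distribution:

X ~ Normal(μ=41, σ=10.3):
Var(X) = 106.0900

Y ~ Normal(μ=93, σ=12.9):
Var(Y) = 166.4100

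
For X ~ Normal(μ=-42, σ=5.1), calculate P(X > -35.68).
0.107633

We have X ~ Normal(μ=-42, σ=5.1).

P(X > -35.68) = 1 - P(X ≤ -35.68)
                = 1 - F(-35.68)
                = 1 - 0.892367
                = 0.107633

So there's approximately a 10.8% chance that X exceeds -35.68.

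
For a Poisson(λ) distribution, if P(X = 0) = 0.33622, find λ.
λ = 1.0900

For a Poisson(λ) distribution, the PMF at 0 is:
P(X = 0) = λ^0 e^(-λ) / 0! = e^(-λ)

Given P(X = 0) = 0.33622:
e^(-λ) = 0.33622
-λ = ln(0.33622)
λ = -ln(0.33622) = 1.0900

Verification: e^(-1.0900) = 0.33622 ✓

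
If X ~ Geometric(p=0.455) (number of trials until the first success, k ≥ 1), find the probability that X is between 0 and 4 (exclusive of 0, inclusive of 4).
0.911776

We have X ~ Geometric(p=0.455) (number of trials until the first success, k ≥ 1).

To find P(0 < X ≤ 4), we use:
P(0 < X ≤ 4) = P(X ≤ 4) - P(X ≤ 0)
                 = F(4) - F(0)
                 = 0.911776 - 0.000000
                 = 0.911776

So there's approximately a 91.2% chance that X falls in this range.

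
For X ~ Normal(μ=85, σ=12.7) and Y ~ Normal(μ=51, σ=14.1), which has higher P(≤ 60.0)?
Y has higher probability (P(Y ≤ 60.0) = 0.7384 > P(X ≤ 60.0) = 0.0245)

Compute P(≤ 60.0) for each distribution:

X ~ Normal(μ=85, σ=12.7):
P(X ≤ 60.0) = 0.0245

Y ~ Normal(μ=51, σ=14.1):
P(Y ≤ 60.0) = 0.7384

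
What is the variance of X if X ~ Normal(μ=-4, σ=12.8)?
163.8400

We have X ~ Normal(μ=-4, σ=12.8).

For a Normal distribution with μ=-4, σ=12.8:
Var(X) = 163.8400

The variance measures the spread of the distribution around the mean.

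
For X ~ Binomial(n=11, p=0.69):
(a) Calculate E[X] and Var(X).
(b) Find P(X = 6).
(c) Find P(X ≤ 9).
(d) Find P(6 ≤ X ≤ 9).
(a) E[X] = 7.5900, Var(X) = 2.3529
(b) P(X = 6) = 0.142740
(c) P(X ≤ 9) = 0.899706
(d) P(6 ≤ X ≤ 9) = 0.809617

We have X ~ Binomial(n=11, p=0.69).

(a) Moments:
E[X] = 7.5900
Var(X) = 2.3529
σ = √Var(X) = 1.5339

(b) Point probability using PMF:
P(X = 6) = 0.142740

(c) Cumulative probability using CDF:
P(X ≤ 9) = F(9) = 0.899706

(d) Range probability:
P(6 ≤ X ≤ 9) = P(X ≤ 9) - P(X ≤ 5)
                   = F(9) - F(5)
                   = 0.899706 - 0.090089
                   = 0.809617

This means approximately 81.0% of outcomes fall in the interval [6, 9].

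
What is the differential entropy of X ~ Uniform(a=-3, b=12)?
2.7081 nats

We have X ~ Uniform(a=-3, b=12).

The differential entropy measures the uncertainty or information content of the distribution.

For a Uniform distribution with a=-3, b=12:
h(X) = 2.7081 nats

(In bits, this would be 3.9069 bits.)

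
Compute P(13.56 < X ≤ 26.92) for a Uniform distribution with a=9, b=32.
0.580870

We have X ~ Uniform(a=9, b=32).

To find P(13.56 < X ≤ 26.92), we use:
P(13.56 < X ≤ 26.92) = P(X ≤ 26.92) - P(X ≤ 13.56)
                 = F(26.92) - F(13.56)
                 = 0.779130 - 0.198261
                 = 0.580870

So there's approximately a 58.1% chance that X falls in this range.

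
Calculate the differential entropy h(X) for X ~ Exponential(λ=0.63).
1.4620 nats

We have X ~ Exponential(λ=0.63).

The differential entropy measures the uncertainty or information content of the distribution.

For an Exponential distribution with λ=0.63:
h(X) = 1.4620 nats

(In bits, this would be 2.1093 bits.)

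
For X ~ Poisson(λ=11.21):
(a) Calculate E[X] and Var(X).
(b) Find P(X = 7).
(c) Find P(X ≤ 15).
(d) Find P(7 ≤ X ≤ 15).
(a) E[X] = 11.2100, Var(X) = 11.2100
(b) P(X = 7) = 0.059754
(c) P(X ≤ 15) = 0.895764
(d) P(7 ≤ X ≤ 15) = 0.825377

We have X ~ Poisson(λ=11.21).

(a) Moments:
E[X] = 11.2100
Var(X) = 11.2100
σ = √Var(X) = 3.3481

(b) Point probability using PMF:
P(X = 7) = 0.059754

(c) Cumulative probability using CDF:
P(X ≤ 15) = F(15) = 0.895764

(d) Range probability:
P(7 ≤ X ≤ 15) = P(X ≤ 15) - P(X ≤ 6)
                   = F(15) - F(6)
                   = 0.895764 - 0.070386
                   = 0.825377

This means approximately 82.5% of outcomes fall in the interval [7, 15].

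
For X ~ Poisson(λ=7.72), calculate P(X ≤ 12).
0.948747

We have X ~ Poisson(λ=7.72).

The CDF gives us P(X ≤ k).

Using the CDF:
P(X ≤ 12) = 0.948747

This means there's approximately a 94.9% chance that X is at most 12.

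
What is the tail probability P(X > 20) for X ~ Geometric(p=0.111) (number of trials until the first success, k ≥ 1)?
0.095068

We have X ~ Geometric(p=0.111) (number of trials until the first success, k ≥ 1).

P(X > 20) = 1 - P(X ≤ 20)
                = 1 - F(20)
                = 1 - 0.904932
                = 0.095068

So there's approximately a 9.5% chance that X exceeds 20.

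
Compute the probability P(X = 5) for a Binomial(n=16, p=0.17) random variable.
0.079870

We have X ~ Binomial(n=16, p=0.17).

For a Binomial distribution, the PMF gives us the probability of each outcome.

Using the PMF formula:
P(X = 5) = 0.079870

Rounded to 4 decimal places: 0.0799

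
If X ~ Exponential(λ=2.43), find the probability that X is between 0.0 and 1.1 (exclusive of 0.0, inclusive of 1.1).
0.930955

We have X ~ Exponential(λ=2.43).

To find P(0.0 < X ≤ 1.1), we use:
P(0.0 < X ≤ 1.1) = P(X ≤ 1.1) - P(X ≤ 0.0)
                 = F(1.1) - F(0.0)
                 = 0.930955 - 0.000000
                 = 0.930955

So there's approximately a 93.1% chance that X falls in this range.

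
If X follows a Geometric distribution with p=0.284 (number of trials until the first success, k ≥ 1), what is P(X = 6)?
0.053442

We have X ~ Geometric(p=0.284) (number of trials until the first success, k ≥ 1).

For a Geometric distribution, the PMF gives us the probability of each outcome.

Using the PMF formula:
P(X = 6) = 0.053442

Rounded to 4 decimal places: 0.0534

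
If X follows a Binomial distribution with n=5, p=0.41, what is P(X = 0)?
0.071492

We have X ~ Binomial(n=5, p=0.41).

For a Binomial distribution, the PMF gives us the probability of each outcome.

Using the PMF formula:
P(X = 0) = 0.071492

Rounded to 4 decimal places: 0.0715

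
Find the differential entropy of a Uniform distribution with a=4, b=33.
3.3673 nats

We have X ~ Uniform(a=4, b=33).

The differential entropy measures the uncertainty or information content of the distribution.

For a Uniform distribution with a=4, b=33:
h(X) = 3.3673 nats

(In bits, this would be 4.8580 bits.)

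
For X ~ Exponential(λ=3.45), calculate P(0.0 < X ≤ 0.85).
0.946736

We have X ~ Exponential(λ=3.45).

To find P(0.0 < X ≤ 0.85), we use:
P(0.0 < X ≤ 0.85) = P(X ≤ 0.85) - P(X ≤ 0.0)
                 = F(0.85) - F(0.0)
                 = 0.946736 - 0.000000
                 = 0.946736

So there's approximately a 94.7% chance that X falls in this range.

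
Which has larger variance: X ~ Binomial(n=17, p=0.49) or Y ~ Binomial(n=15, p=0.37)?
X has larger variance (4.2483 > 3.4965)

Compute the variance for each distribution:

X ~ Binomial(n=17, p=0.49):
Var(X) = 4.2483

Y ~ Binomial(n=15, p=0.37):
Var(Y) = 3.4965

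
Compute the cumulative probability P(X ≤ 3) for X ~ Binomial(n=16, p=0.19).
0.638093

We have X ~ Binomial(n=16, p=0.19).

The CDF gives us P(X ≤ k).

Using the CDF:
P(X ≤ 3) = 0.638093

This means there's approximately a 63.8% chance that X is at most 3.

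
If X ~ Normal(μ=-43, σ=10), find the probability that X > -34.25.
0.190787

We have X ~ Normal(μ=-43, σ=10).

P(X > -34.25) = 1 - P(X ≤ -34.25)
                = 1 - F(-34.25)
                = 1 - 0.809213
                = 0.190787

So there's approximately a 19.1% chance that X exceeds -34.25.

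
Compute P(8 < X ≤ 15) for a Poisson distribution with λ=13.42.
0.643275

We have X ~ Poisson(λ=13.42).

To find P(8 < X ≤ 15), we use:
P(8 < X ≤ 15) = P(X ≤ 15) - P(X ≤ 8)
                 = F(15) - F(8)
                 = 0.725320 - 0.082046
                 = 0.643275

So there's approximately a 64.3% chance that X falls in this range.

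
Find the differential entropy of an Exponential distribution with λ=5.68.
-0.7370 nats

We have X ~ Exponential(λ=5.68).

The differential entropy measures the uncertainty or information content of the distribution.

For an Exponential distribution with λ=5.68:
h(X) = -0.7370 nats

(In bits, this would be -1.0632 bits.)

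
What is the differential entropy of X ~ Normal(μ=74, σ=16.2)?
4.2039 nats

We have X ~ Normal(μ=74, σ=16.2).

The differential entropy measures the uncertainty or information content of the distribution.

For a Normal distribution with μ=74, σ=16.2:
h(X) = 4.2039 nats

(In bits, this would be 6.0650 bits.)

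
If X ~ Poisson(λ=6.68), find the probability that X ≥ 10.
0.138591

We have X ~ Poisson(λ=6.68).

For discrete distributions, P(X ≥ 10) = 1 - P(X ≤ 9).

P(X ≤ 9) = 0.861409
P(X ≥ 10) = 1 - 0.861409 = 0.138591

So there's approximately a 13.9% chance that X is at least 10.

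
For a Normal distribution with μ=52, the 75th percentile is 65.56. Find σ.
σ = 20.1041

For X ~ Normal(μ, σ), the p-th percentile satisfies x = μ + z_p × σ,
where z_p = Φ⁻¹(p) is the standard normal quantile.

Step 1: z_{0.75} = Φ⁻¹(0.75) = 0.6745

Step 2: Solve for σ:
65.56 = 52 + 0.6745 × σ
σ = (65.56 - 52) / 0.6745
σ = 13.56 / 0.6745
σ = 20.1041

Verification: μ + z × σ = 52 + 0.6745 × 20.1041 = 65.56 ✓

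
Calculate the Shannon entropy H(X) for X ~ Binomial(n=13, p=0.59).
1.9901 nats

We have X ~ Binomial(n=13, p=0.59).

The Shannon entropy measures the uncertainty or information content of the distribution.

For a Binomial distribution with n=13, p=0.59:
H(X) = 1.9901 nats

(In bits, this would be 2.8711 bits.)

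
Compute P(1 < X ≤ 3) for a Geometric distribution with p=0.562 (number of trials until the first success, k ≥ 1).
0.353972

We have X ~ Geometric(p=0.562) (number of trials until the first success, k ≥ 1).

To find P(1 < X ≤ 3), we use:
P(1 < X ≤ 3) = P(X ≤ 3) - P(X ≤ 1)
                 = F(3) - F(1)
                 = 0.915972 - 0.562000
                 = 0.353972

So there's approximately a 35.4% chance that X falls in this range.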